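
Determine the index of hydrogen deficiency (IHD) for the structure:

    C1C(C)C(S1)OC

1

Molecular formula from the SMILES: C5H10OS.
DoU = (2C + 2 + N − H − X)/2 = (2·5 + 2 + 0 − 10 − 0)/2 = 2/2 = 1.
(Structurally: 1 ring(s) + 0 π bond(s) = 1.)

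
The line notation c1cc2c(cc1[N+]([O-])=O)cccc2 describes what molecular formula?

Heavy atoms from the SMILES: 10 C, 1 N, 2 O.
Implicit hydrogens by atom environment:
  7 × C (aromatic): 1 H each → 7
  3 × C (aromatic): no H
  1 × N (charge +1): no H
  1 × O: no H
  1 × O (charge -1): no H
  Total hydrogens = 7.
Molecular formula: C10H7NO2

C10H7NO2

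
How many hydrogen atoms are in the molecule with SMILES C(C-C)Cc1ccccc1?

14

Hydrogens are implicit in SMILES; fill each atom to its normal valence:
  5 × C (aromatic): 1 H each → 5
  3 × C: 2 H each → 6
  1 × C: 3 H
  1 × C (aromatic): no H
  Total hydrogens = 14.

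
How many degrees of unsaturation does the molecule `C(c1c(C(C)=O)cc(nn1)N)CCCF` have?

Molecular formula from the SMILES: C10H14FN3O.
DoU = (2C + 2 + N − H − X)/2 = (2·10 + 2 + 3 − 14 − 1)/2 = 10/2 = 5.
(Structurally: 1 ring(s) + 4 π bond(s) = 5.)

5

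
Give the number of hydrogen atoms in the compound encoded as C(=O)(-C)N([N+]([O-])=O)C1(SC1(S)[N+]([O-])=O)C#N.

Hydrogens are implicit in SMILES; fill each atom to its normal valence:
  4 × C: no H
  3 × O: no H
  2 × N: no H
  2 × N (charge +1): no H
  2 × O (charge -1): no H
  1 × C: 3 H
  1 × S: 1 H
  1 × S: no H
  Total hydrogens = 4.

4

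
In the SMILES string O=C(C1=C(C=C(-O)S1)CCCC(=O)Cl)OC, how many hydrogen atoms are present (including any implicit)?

Hydrogens are implicit in SMILES; fill each atom to its normal valence:
  3 × C: 2 H each → 6
  3 × C (aromatic): no H
  3 × O: no H
  2 × C: no H
  1 × C: 3 H
  1 × C (aromatic): 1 H
  1 × Cl: no H
  1 × O: 1 H
  1 × S (aromatic): no H
  Total hydrogens = 11.

11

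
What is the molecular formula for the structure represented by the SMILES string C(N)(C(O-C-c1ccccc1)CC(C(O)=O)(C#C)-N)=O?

Heavy atoms from the SMILES: 14 C, 2 N, 4 O.
Implicit hydrogens by atom environment:
  5 × C (aromatic): 1 H each → 5
  4 × C: no H
  3 × O: no H
  2 × C: 2 H each → 4
  2 × C: 1 H each → 2
  2 × N: 2 H each → 4
  1 × C (aromatic): no H
  1 × O: 1 H
  Total hydrogens = 16.
Molecular formula: C14H16N2O4

C14H16N2O4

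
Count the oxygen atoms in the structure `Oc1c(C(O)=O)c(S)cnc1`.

The symbol for oxygen appears 3 times in the SMILES.

3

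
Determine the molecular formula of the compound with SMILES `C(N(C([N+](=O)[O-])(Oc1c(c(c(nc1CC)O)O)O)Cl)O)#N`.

Heavy atoms from the SMILES: 9 C, 1 Cl, 4 N, 7 O.
Implicit hydrogens by atom environment:
  5 × C (aromatic): no H
  4 × O: 1 H each → 4
  2 × C: no H
  2 × N: no H
  2 × O: no H
  1 × C: 3 H
  1 × C: 2 H
  1 × Cl: no H
  1 × N (aromatic): no H
  1 × N (charge +1): no H
  1 × O (charge -1): no H
  Total hydrogens = 9.
Molecular formula: C9H9ClN4O7

C9H9ClN4O7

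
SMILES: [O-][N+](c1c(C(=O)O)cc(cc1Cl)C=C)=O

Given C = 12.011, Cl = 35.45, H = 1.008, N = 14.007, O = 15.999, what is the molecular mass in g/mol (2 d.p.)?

227.60

Molecular formula: C9H6ClNO4.
M = 9×12.011 + 1×35.45 + 6×1.008 + 1×14.007 + 4×15.999 = 227.60 g/mol.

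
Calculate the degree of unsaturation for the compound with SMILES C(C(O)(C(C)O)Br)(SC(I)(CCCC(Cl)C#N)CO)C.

2

Molecular formula from the SMILES: C12H20BrClINO3S.
DoU = (2C + 2 + N − H − X)/2 = (2·12 + 2 + 1 − 20 − 3)/2 = 4/2 = 2.
(Structurally: 0 ring(s) + 2 π bond(s) = 2.)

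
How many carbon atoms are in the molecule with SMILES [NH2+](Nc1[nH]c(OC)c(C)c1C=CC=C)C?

11

The symbol for carbon appears 11 times in the SMILES. Lowercase c denotes aromatic carbon and counts toward C.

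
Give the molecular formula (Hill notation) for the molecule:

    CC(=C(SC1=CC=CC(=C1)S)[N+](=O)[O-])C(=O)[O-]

C10H8NO4S2-

Heavy atoms from the SMILES: 10 C, 1 N, 4 O, 2 S.
Implicit hydrogens by atom environment:
  4 × C (aromatic): 1 H each → 4
  3 × C: no H
  2 × C (aromatic): no H
  2 × O: no H
  2 × O (charge -1): no H
  1 × C: 3 H
  1 × N (charge +1): no H
  1 × S: 1 H
  1 × S: no H
  Total hydrogens = 8.
Net charge -1.
Molecular formula: C10H8NO4S2-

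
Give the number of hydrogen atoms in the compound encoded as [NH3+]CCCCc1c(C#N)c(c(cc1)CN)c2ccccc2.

22

Hydrogens are implicit in SMILES; fill each atom to its normal valence:
  7 × C (aromatic): 1 H each → 7
  5 × C: 2 H each → 10
  5 × C (aromatic): no H
  1 × C: no H
  1 × N (charge +1): 3 H
  1 × N: 2 H
  1 × N: no H
  Total hydrogens = 22.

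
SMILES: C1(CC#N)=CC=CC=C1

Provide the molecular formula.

Heavy atoms from the SMILES: 8 C, 1 N.
Implicit hydrogens by atom environment:
  5 × C (aromatic): 1 H each → 5
  1 × C: 2 H
  1 × C (aromatic): no H
  1 × C: no H
  1 × N: no H
  Total hydrogens = 7.
Molecular formula: C8H7N

C8H7N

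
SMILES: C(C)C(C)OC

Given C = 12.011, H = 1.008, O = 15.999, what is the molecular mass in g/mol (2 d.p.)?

88.15

Molecular formula: C5H12O.
M = 5×12.011 + 12×1.008 + 1×15.999 = 88.15 g/mol.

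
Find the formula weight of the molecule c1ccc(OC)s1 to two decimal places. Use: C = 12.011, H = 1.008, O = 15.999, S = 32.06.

Molecular formula: C5H6OS.
M = 5×12.011 + 6×1.008 + 1×15.999 + 1×32.06 = 114.16 g/mol.

114.16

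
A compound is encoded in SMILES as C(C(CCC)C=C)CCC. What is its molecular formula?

C10H20

Heavy atoms from the SMILES: 10 C.
Implicit hydrogens by atom environment:
  6 × C: 2 H each → 12
  2 × C: 3 H each → 6
  2 × C: 1 H each → 2
  Total hydrogens = 20.
Molecular formula: C10H20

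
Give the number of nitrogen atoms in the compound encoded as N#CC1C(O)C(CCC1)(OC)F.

1

The symbol for nitrogen appears 1 time in the SMILES.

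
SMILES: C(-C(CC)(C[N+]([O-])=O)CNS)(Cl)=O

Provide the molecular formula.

C6H11ClN2O3S

Heavy atoms from the SMILES: 6 C, 1 Cl, 2 N, 3 O, 1 S.
Implicit hydrogens by atom environment:
  3 × C: 2 H each → 6
  2 × C: no H
  2 × O: no H
  1 × C: 3 H
  1 × Cl: no H
  1 × N: 1 H
  1 × N (charge +1): no H
  1 × O (charge -1): no H
  1 × S: 1 H
  Total hydrogens = 11.
Molecular formula: C6H11ClN2O3S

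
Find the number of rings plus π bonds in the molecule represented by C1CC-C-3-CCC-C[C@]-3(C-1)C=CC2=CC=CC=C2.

Molecular formula from the SMILES: C18H24.
DoU = (2C + 2 + N − H − X)/2 = (2·18 + 2 + 0 − 24 − 0)/2 = 14/2 = 7.
(Structurally: 3 ring(s) + 4 π bond(s) = 7.)

7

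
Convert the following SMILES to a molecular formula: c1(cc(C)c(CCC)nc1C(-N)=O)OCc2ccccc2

Heavy atoms from the SMILES: 17 C, 2 N, 2 O.
Implicit hydrogens by atom environment:
  6 × C (aromatic): 1 H each → 6
  5 × C (aromatic): no H
  3 × C: 2 H each → 6
  2 × C: 3 H each → 6
  2 × O: no H
  1 × C: no H
  1 × N: 2 H
  1 × N (aromatic): no H
  Total hydrogens = 20.
Molecular formula: C17H20N2O2

C17H20N2O2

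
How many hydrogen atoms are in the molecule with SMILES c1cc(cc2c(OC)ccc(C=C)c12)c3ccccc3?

Hydrogens are implicit in SMILES; fill each atom to its normal valence:
  10 × C (aromatic): 1 H each → 10
  6 × C (aromatic): no H
  1 × C: 3 H
  1 × C: 2 H
  1 × C: 1 H
  1 × O: no H
  Total hydrogens = 16.

16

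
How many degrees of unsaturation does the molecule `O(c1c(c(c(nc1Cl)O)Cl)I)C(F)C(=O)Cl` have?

Molecular formula from the SMILES: C7H2Cl3FINO3.
DoU = (2C + 2 + N − H − X)/2 = (2·7 + 2 + 1 − 2 − 5)/2 = 10/2 = 5.
(Structurally: 1 ring(s) + 4 π bond(s) = 5.)

5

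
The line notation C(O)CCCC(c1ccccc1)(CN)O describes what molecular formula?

C12H19NO2

Heavy atoms from the SMILES: 12 C, 1 N, 2 O.
Implicit hydrogens by atom environment:
  5 × C: 2 H each → 10
  5 × C (aromatic): 1 H each → 5
  2 × O: 1 H each → 2
  1 × C: no H
  1 × C (aromatic): no H
  1 × N: 2 H
  Total hydrogens = 19.
Molecular formula: C12H19NO2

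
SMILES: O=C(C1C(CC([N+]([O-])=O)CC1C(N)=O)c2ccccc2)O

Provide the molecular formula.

C14H16N2O5

Heavy atoms from the SMILES: 14 C, 2 N, 5 O.
Implicit hydrogens by atom environment:
  5 × C (aromatic): 1 H each → 5
  4 × C: 1 H each → 4
  3 × O: no H
  2 × C: 2 H each → 4
  2 × C: no H
  1 × C (aromatic): no H
  1 × N: 2 H
  1 × N (charge +1): no H
  1 × O: 1 H
  1 × O (charge -1): no H
  Total hydrogens = 16.
Molecular formula: C14H16N2O5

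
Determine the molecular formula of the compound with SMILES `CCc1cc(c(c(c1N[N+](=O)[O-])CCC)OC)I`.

Heavy atoms from the SMILES: 12 C, 1 I, 2 N, 3 O.
Implicit hydrogens by atom environment:
  5 × C (aromatic): no H
  3 × C: 3 H each → 9
  3 × C: 2 H each → 6
  2 × O: no H
  1 × C (aromatic): 1 H
  1 × I: no H
  1 × N: 1 H
  1 × N (charge +1): no H
  1 × O (charge -1): no H
  Total hydrogens = 17.
Molecular formula: C12H17IN2O3

C12H17IN2O3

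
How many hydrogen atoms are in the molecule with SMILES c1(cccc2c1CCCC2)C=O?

Hydrogens are implicit in SMILES; fill each atom to its normal valence:
  4 × C: 2 H each → 8
  3 × C (aromatic): 1 H each → 3
  3 × C (aromatic): no H
  1 × C: 1 H
  1 × O: no H
  Total hydrogens = 12.

12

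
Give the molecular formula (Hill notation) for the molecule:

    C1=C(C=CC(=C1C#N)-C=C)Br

C9H6BrN

Heavy atoms from the SMILES: 1 Br, 9 C, 1 N.
Implicit hydrogens by atom environment:
  3 × C (aromatic): 1 H each → 3
  3 × C (aromatic): no H
  1 × Br: no H
  1 × C: 2 H
  1 × C: 1 H
  1 × C: no H
  1 × N: no H
  Total hydrogens = 6.
Molecular formula: C9H6BrN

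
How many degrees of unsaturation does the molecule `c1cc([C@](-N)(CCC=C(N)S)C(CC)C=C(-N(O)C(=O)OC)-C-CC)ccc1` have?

7

Molecular formula from the SMILES: C21H33N3O3S.
DoU = (2C + 2 + N − H − X)/2 = (2·21 + 2 + 3 − 33 − 0)/2 = 14/2 = 7.
(Structurally: 1 ring(s) + 6 π bond(s) = 7.)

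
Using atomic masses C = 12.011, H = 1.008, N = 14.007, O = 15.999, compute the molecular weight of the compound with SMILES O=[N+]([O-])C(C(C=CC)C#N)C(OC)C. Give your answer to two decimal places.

198.22

Molecular formula: C9H14N2O3.
M = 9×12.011 + 14×1.008 + 2×14.007 + 3×15.999 = 198.22 g/mol.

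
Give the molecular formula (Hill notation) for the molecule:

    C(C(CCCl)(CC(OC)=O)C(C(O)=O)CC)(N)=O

C11H18ClNO5

Heavy atoms from the SMILES: 11 C, 1 Cl, 1 N, 5 O.
Implicit hydrogens by atom environment:
  4 × C: 2 H each → 8
  4 × C: no H
  4 × O: no H
  2 × C: 3 H each → 6
  1 × C: 1 H
  1 × Cl: no H
  1 × N: 2 H
  1 × O: 1 H
  Total hydrogens = 18.
Molecular formula: C11H18ClNO5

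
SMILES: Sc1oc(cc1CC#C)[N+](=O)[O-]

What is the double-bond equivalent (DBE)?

Molecular formula from the SMILES: C7H5NO3S.
DoU = (2C + 2 + N − H − X)/2 = (2·7 + 2 + 1 − 5 − 0)/2 = 12/2 = 6.
(Structurally: 1 ring(s) + 5 π bond(s) = 6.)

6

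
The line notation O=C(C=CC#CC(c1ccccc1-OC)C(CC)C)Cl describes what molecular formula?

Heavy atoms from the SMILES: 17 C, 1 Cl, 2 O.
Implicit hydrogens by atom environment:
  4 × C: 1 H each → 4
  4 × C (aromatic): 1 H each → 4
  3 × C: 3 H each → 9
  3 × C: no H
  2 × C (aromatic): no H
  2 × O: no H
  1 × C: 2 H
  1 × Cl: no H
  Total hydrogens = 19.
Molecular formula: C17H19ClO2

C17H19ClO2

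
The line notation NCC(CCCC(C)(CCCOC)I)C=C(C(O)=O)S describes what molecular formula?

Heavy atoms from the SMILES: 14 C, 1 I, 1 N, 3 O, 1 S.
Implicit hydrogens by atom environment:
  7 × C: 2 H each → 14
  3 × C: no H
  2 × C: 3 H each → 6
  2 × C: 1 H each → 2
  2 × O: no H
  1 × I: no H
  1 × N: 2 H
  1 × O: 1 H
  1 × S: 1 H
  Total hydrogens = 26.
Molecular formula: C14H26INO3S

C14H26INO3S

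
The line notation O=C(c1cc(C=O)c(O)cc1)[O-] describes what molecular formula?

Heavy atoms from the SMILES: 8 C, 4 O.
Implicit hydrogens by atom environment:
  3 × C (aromatic): 1 H each → 3
  3 × C (aromatic): no H
  2 × O: no H
  1 × C: 1 H
  1 × C: no H
  1 × O: 1 H
  1 × O (charge -1): no H
  Total hydrogens = 5.
Net charge -1.
Molecular formula: C8H5O4-

C8H5O4-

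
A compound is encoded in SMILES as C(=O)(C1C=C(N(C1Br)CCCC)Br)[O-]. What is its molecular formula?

Heavy atoms from the SMILES: 2 Br, 9 C, 1 N, 2 O.
Implicit hydrogens by atom environment:
  3 × C: 2 H each → 6
  3 × C: 1 H each → 3
  2 × Br: no H
  2 × C: no H
  1 × C: 3 H
  1 × N: no H
  1 × O: no H
  1 × O (charge -1): no H
  Total hydrogens = 12.
Net charge -1.
Molecular formula: C9H12Br2NO2-

C9H12Br2NO2-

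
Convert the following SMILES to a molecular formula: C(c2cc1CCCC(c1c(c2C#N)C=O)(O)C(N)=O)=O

C14H12N2O4

Heavy atoms from the SMILES: 14 C, 2 N, 4 O.
Implicit hydrogens by atom environment:
  5 × C (aromatic): no H
  3 × C: 2 H each → 6
  3 × C: no H
  3 × O: no H
  2 × C: 1 H each → 2
  1 × C (aromatic): 1 H
  1 × N: 2 H
  1 × N: no H
  1 × O: 1 H
  Total hydrogens = 12.
Molecular formula: C14H12N2O4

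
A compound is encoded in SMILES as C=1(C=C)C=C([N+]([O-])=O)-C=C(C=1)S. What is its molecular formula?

Heavy atoms from the SMILES: 8 C, 1 N, 2 O, 1 S.
Implicit hydrogens by atom environment:
  3 × C (aromatic): 1 H each → 3
  3 × C (aromatic): no H
  1 × C: 2 H
  1 × C: 1 H
  1 × N (charge +1): no H
  1 × O: no H
  1 × O (charge -1): no H
  1 × S: 1 H
  Total hydrogens = 7.
Molecular formula: C8H7NO2S

C8H7NO2S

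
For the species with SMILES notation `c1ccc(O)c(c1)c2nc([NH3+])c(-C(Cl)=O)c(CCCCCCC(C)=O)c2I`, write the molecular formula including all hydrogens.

C20H23ClIN2O3+

Heavy atoms from the SMILES: 20 C, 1 Cl, 1 I, 2 N, 3 O.
Implicit hydrogens by atom environment:
  7 × C (aromatic): no H
  6 × C: 2 H each → 12
  4 × C (aromatic): 1 H each → 4
  2 × C: no H
  2 × O: no H
  1 × C: 3 H
  1 × Cl: no H
  1 × I: no H
  1 × N (charge +1): 3 H
  1 × N (aromatic): no H
  1 × O: 1 H
  Total hydrogens = 23.
Net charge +1.
Molecular formula: C20H23ClIN2O3+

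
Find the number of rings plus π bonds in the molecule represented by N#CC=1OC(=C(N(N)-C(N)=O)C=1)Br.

Molecular formula from the SMILES: C6H5BrN4O2.
DoU = (2C + 2 + N − H − X)/2 = (2·6 + 2 + 4 − 5 − 1)/2 = 12/2 = 6.
(Structurally: 1 ring(s) + 5 π bond(s) = 6.)

6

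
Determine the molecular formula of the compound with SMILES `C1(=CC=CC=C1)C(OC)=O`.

C8H8O2

Heavy atoms from the SMILES: 8 C, 2 O.
Implicit hydrogens by atom environment:
  5 × C (aromatic): 1 H each → 5
  2 × O: no H
  1 × C: 3 H
  1 × C (aromatic): no H
  1 × C: no H
  Total hydrogens = 8.
Molecular formula: C8H8O2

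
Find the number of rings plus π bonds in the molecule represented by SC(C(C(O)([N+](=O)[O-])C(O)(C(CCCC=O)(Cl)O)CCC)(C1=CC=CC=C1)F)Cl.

6

Molecular formula from the SMILES: C18H24Cl2FNO6S.
DoU = (2C + 2 + N − H − X)/2 = (2·18 + 2 + 1 − 24 − 3)/2 = 12/2 = 6.
(Structurally: 1 ring(s) + 5 π bond(s) = 6.)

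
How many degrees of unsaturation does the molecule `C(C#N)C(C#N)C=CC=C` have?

6

Molecular formula from the SMILES: C8H8N2.
DoU = (2C + 2 + N − H − X)/2 = (2·8 + 2 + 2 − 8 − 0)/2 = 12/2 = 6.
(Structurally: 0 ring(s) + 6 π bond(s) = 6.)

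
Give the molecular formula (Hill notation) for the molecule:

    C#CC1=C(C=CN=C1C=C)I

C9H6IN

Heavy atoms from the SMILES: 9 C, 1 I, 1 N.
Implicit hydrogens by atom environment:
  3 × C (aromatic): no H
  2 × C (aromatic): 1 H each → 2
  2 × C: 1 H each → 2
  1 × C: 2 H
  1 × C: no H
  1 × I: no H
  1 × N (aromatic): no H
  Total hydrogens = 6.
Molecular formula: C9H6IN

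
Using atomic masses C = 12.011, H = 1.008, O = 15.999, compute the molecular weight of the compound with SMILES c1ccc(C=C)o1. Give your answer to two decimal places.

94.11

Molecular formula: C6H6O.
M = 6×12.011 + 6×1.008 + 1×15.999 = 94.11 g/mol.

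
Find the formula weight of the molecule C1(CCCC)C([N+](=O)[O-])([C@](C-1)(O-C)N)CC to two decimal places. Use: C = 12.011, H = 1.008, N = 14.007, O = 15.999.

Molecular formula: C11H22N2O3.
M = 11×12.011 + 22×1.008 + 2×14.007 + 3×15.999 = 230.31 g/mol.

230.31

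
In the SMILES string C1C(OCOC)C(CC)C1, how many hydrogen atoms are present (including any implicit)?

Hydrogens are implicit in SMILES; fill each atom to its normal valence:
  4 × C: 2 H each → 8
  2 × C: 3 H each → 6
  2 × C: 1 H each → 2
  2 × O: no H
  Total hydrogens = 16.

16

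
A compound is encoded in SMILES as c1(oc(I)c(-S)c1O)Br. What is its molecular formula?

Heavy atoms from the SMILES: 1 Br, 4 C, 1 I, 2 O, 1 S.
Implicit hydrogens by atom environment:
  4 × C (aromatic): no H
  1 × Br: no H
  1 × I: no H
  1 × O: 1 H
  1 × O (aromatic): no H
  1 × S: 1 H
  Total hydrogens = 2.
Molecular formula: C4H2BrIO2S

C4H2BrIO2S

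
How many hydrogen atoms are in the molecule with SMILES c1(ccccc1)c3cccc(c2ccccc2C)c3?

Hydrogens are implicit in SMILES; fill each atom to its normal valence:
  13 × C (aromatic): 1 H each → 13
  5 × C (aromatic): no H
  1 × C: 3 H
  Total hydrogens = 16.

16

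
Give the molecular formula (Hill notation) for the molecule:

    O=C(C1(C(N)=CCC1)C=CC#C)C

Heavy atoms from the SMILES: 11 C, 1 N, 1 O.
Implicit hydrogens by atom environment:
  4 × C: 1 H each → 4
  4 × C: no H
  2 × C: 2 H each → 4
  1 × C: 3 H
  1 × N: 2 H
  1 × O: no H
  Total hydrogens = 13.
Molecular formula: C11H13NO

C11H13NO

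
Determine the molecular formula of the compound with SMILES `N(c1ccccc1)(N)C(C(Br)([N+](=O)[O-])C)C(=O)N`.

C10H13BrN4O3

Heavy atoms from the SMILES: 1 Br, 10 C, 4 N, 3 O.
Implicit hydrogens by atom environment:
  5 × C (aromatic): 1 H each → 5
  2 × C: no H
  2 × N: 2 H each → 4
  2 × O: no H
  1 × Br: no H
  1 × C: 3 H
  1 × C: 1 H
  1 × C (aromatic): no H
  1 × N (charge +1): no H
  1 × N: no H
  1 × O (charge -1): no H
  Total hydrogens = 13.
Molecular formula: C10H13BrN4O3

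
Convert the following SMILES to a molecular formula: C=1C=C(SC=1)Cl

C4H3ClS

Heavy atoms from the SMILES: 4 C, 1 Cl, 1 S.
Implicit hydrogens by atom environment:
  3 × C (aromatic): 1 H each → 3
  1 × C (aromatic): no H
  1 × Cl: no H
  1 × S (aromatic): no H
  Total hydrogens = 3.
Molecular formula: C4H3ClS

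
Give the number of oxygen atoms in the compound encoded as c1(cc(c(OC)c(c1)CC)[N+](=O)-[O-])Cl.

3

The symbol for oxygen appears 3 times in the SMILES.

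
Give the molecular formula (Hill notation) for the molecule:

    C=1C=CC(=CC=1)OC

C7H8O

Heavy atoms from the SMILES: 7 C, 1 O.
Implicit hydrogens by atom environment:
  5 × C (aromatic): 1 H each → 5
  1 × C: 3 H
  1 × C (aromatic): no H
  1 × O: no H
  Total hydrogens = 8.
Molecular formula: C7H8O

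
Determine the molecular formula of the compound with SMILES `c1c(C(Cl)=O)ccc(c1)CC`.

Heavy atoms from the SMILES: 9 C, 1 Cl, 1 O.
Implicit hydrogens by atom environment:
  4 × C (aromatic): 1 H each → 4
  2 × C (aromatic): no H
  1 × C: 3 H
  1 × C: 2 H
  1 × C: no H
  1 × Cl: no H
  1 × O: no H
  Total hydrogens = 9.
Molecular formula: C9H9ClO

C9H9ClO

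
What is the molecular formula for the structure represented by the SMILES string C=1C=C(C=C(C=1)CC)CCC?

C11H16

Heavy atoms from the SMILES: 11 C.
Implicit hydrogens by atom environment:
  4 × C (aromatic): 1 H each → 4
  3 × C: 2 H each → 6
  2 × C: 3 H each → 6
  2 × C (aromatic): no H
  Total hydrogens = 16.
Molecular formula: C11H16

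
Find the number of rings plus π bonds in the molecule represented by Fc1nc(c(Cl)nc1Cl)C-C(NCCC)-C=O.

Molecular formula from the SMILES: C10H12Cl2FN3O.
DoU = (2C + 2 + N − H − X)/2 = (2·10 + 2 + 3 − 12 − 3)/2 = 10/2 = 5.
(Structurally: 1 ring(s) + 4 π bond(s) = 5.)

5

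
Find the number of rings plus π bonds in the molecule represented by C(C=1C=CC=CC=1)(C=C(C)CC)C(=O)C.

6

Molecular formula from the SMILES: C14H18O.
DoU = (2C + 2 + N − H − X)/2 = (2·14 + 2 + 0 − 18 − 0)/2 = 12/2 = 6.
(Structurally: 1 ring(s) + 5 π bond(s) = 6.)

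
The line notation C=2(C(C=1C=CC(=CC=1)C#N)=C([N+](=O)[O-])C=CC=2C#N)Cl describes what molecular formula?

C14H6ClN3O2

Heavy atoms from the SMILES: 14 C, 1 Cl, 3 N, 2 O.
Implicit hydrogens by atom environment:
  6 × C (aromatic): 1 H each → 6
  6 × C (aromatic): no H
  2 × C: no H
  2 × N: no H
  1 × Cl: no H
  1 × N (charge +1): no H
  1 × O: no H
  1 × O (charge -1): no H
  Total hydrogens = 6.
Molecular formula: C14H6ClN3O2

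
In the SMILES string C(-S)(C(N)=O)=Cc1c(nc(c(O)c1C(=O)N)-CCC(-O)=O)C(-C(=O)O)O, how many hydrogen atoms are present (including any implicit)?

15

Hydrogens are implicit in SMILES; fill each atom to its normal valence:
  5 × C (aromatic): no H
  5 × C: no H
  4 × O: 1 H each → 4
  4 × O: no H
  2 × C: 2 H each → 4
  2 × C: 1 H each → 2
  2 × N: 2 H each → 4
  1 × N (aromatic): no H
  1 × S: 1 H
  Total hydrogens = 15.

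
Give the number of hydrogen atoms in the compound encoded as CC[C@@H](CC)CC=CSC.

Hydrogens are implicit in SMILES; fill each atom to its normal valence:
  3 × C: 3 H each → 9
  3 × C: 2 H each → 6
  3 × C: 1 H each → 3
  1 × S: no H
  Total hydrogens = 18.

18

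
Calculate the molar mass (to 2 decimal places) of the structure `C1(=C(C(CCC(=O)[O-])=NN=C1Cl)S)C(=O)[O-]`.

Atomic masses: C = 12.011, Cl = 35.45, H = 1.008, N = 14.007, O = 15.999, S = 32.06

260.65

Molecular formula: [C8H5ClN2O4S]2-.
M = 8×12.011 + 1×35.45 + 5×1.008 + 2×14.007 + 4×15.999 + 1×32.06 = 260.65 g/mol.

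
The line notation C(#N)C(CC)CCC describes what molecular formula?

C7H13N

Heavy atoms from the SMILES: 7 C, 1 N.
Implicit hydrogens by atom environment:
  3 × C: 2 H each → 6
  2 × C: 3 H each → 6
  1 × C: 1 H
  1 × C: no H
  1 × N: no H
  Total hydrogens = 13.
Molecular formula: C7H13N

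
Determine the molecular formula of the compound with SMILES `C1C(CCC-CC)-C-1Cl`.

C8H15Cl

Heavy atoms from the SMILES: 8 C, 1 Cl.
Implicit hydrogens by atom environment:
  5 × C: 2 H each → 10
  2 × C: 1 H each → 2
  1 × C: 3 H
  1 × Cl: no H
  Total hydrogens = 15.
Molecular formula: C8H15Cl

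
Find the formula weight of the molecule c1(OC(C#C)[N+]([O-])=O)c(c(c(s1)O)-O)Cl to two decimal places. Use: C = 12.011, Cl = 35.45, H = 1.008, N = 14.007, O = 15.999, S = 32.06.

Molecular formula: C7H4ClNO5S.
M = 7×12.011 + 1×35.45 + 4×1.008 + 1×14.007 + 5×15.999 + 1×32.06 = 249.62 g/mol.

249.62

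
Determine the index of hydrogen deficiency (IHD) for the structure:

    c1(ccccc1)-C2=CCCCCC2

6

Molecular formula from the SMILES: C13H16.
DoU = (2C + 2 + N − H − X)/2 = (2·13 + 2 + 0 − 16 − 0)/2 = 12/2 = 6.
(Structurally: 2 ring(s) + 4 π bond(s) = 6.)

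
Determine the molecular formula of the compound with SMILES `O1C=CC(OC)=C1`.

Heavy atoms from the SMILES: 5 C, 2 O.
Implicit hydrogens by atom environment:
  3 × C (aromatic): 1 H each → 3
  1 × C: 3 H
  1 × C (aromatic): no H
  1 × O (aromatic): no H
  1 × O: no H
  Total hydrogens = 6.
Molecular formula: C5H6O2

C5H6O2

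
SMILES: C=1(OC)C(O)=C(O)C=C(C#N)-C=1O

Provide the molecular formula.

Heavy atoms from the SMILES: 8 C, 1 N, 4 O.
Implicit hydrogens by atom environment:
  5 × C (aromatic): no H
  3 × O: 1 H each → 3
  1 × C: 3 H
  1 × C (aromatic): 1 H
  1 × C: no H
  1 × N: no H
  1 × O: no H
  Total hydrogens = 7.
Molecular formula: C8H7NO4

C8H7NO4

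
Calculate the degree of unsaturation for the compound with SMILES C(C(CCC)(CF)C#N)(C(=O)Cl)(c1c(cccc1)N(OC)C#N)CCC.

9

Molecular formula from the SMILES: C19H23ClFN3O2.
DoU = (2C + 2 + N − H − X)/2 = (2·19 + 2 + 3 − 23 − 2)/2 = 18/2 = 9.
(Structurally: 1 ring(s) + 8 π bond(s) = 9.)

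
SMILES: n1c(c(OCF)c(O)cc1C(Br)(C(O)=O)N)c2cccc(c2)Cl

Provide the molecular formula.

Heavy atoms from the SMILES: 1 Br, 14 C, 1 Cl, 1 F, 2 N, 4 O.
Implicit hydrogens by atom environment:
  6 × C (aromatic): no H
  5 × C (aromatic): 1 H each → 5
  2 × C: no H
  2 × O: 1 H each → 2
  2 × O: no H
  1 × Br: no H
  1 × C: 2 H
  1 × Cl: no H
  1 × F: no H
  1 × N: 2 H
  1 × N (aromatic): no H
  Total hydrogens = 11.
Molecular formula: C14H11BrClFN2O4

C14H11BrClFN2O4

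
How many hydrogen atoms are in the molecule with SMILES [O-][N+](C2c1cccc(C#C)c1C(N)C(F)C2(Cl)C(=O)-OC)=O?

12

Hydrogens are implicit in SMILES; fill each atom to its normal valence:
  4 × C: 1 H each → 4
  3 × C (aromatic): 1 H each → 3
  3 × C (aromatic): no H
  3 × C: no H
  3 × O: no H
  1 × C: 3 H
  1 × Cl: no H
  1 × F: no H
  1 × N: 2 H
  1 × N (charge +1): no H
  1 × O (charge -1): no H
  Total hydrogens = 12.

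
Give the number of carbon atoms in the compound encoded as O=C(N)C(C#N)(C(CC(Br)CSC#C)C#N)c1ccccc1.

The symbol for carbon appears 16 times in the SMILES. Lowercase c denotes aromatic carbon and counts toward C.

16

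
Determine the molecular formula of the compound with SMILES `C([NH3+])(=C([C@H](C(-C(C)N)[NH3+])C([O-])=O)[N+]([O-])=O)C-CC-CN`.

Heavy atoms from the SMILES: 11 C, 5 N, 4 O.
Implicit hydrogens by atom environment:
  4 × C: 2 H each → 8
  3 × C: 1 H each → 3
  3 × C: no H
  2 × N (charge +1): 3 H each → 6
  2 × N: 2 H each → 4
  2 × O: no H
  2 × O (charge -1): no H
  1 × C: 3 H
  1 × N (charge +1): no H
  Total hydrogens = 24.
Net charge +1.
Molecular formula: C11H24N5O4+

C11H24N5O4+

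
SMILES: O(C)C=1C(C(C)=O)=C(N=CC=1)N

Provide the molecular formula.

Heavy atoms from the SMILES: 8 C, 2 N, 2 O.
Implicit hydrogens by atom environment:
  3 × C (aromatic): no H
  2 × C: 3 H each → 6
  2 × C (aromatic): 1 H each → 2
  2 × O: no H
  1 × C: no H
  1 × N: 2 H
  1 × N (aromatic): no H
  Total hydrogens = 10.
Molecular formula: C8H10N2O2

C8H10N2O2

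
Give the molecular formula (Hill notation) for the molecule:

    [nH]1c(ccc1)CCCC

C8H13N

Heavy atoms from the SMILES: 8 C, 1 N.
Implicit hydrogens by atom environment:
  3 × C: 2 H each → 6
  3 × C (aromatic): 1 H each → 3
  1 × C: 3 H
  1 × C (aromatic): no H
  1 × N (aromatic): 1 H
  Total hydrogens = 13.
Molecular formula: C8H13N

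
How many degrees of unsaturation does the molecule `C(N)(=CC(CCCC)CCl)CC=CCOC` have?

Molecular formula from the SMILES: C13H24ClNO.
DoU = (2C + 2 + N − H − X)/2 = (2·13 + 2 + 1 − 24 − 1)/2 = 4/2 = 2.
(Structurally: 0 ring(s) + 2 π bond(s) = 2.)

2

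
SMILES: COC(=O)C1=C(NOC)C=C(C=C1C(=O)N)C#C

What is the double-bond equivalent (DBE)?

8

Molecular formula from the SMILES: C12H12N2O4.
DoU = (2C + 2 + N − H − X)/2 = (2·12 + 2 + 2 − 12 − 0)/2 = 16/2 = 8.
(Structurally: 1 ring(s) + 7 π bond(s) = 8.)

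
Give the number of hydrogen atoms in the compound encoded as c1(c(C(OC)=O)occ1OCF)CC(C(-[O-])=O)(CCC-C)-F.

17

Hydrogens are implicit in SMILES; fill each atom to its normal valence:
  5 × C: 2 H each → 10
  4 × O: no H
  3 × C (aromatic): no H
  3 × C: no H
  2 × C: 3 H each → 6
  2 × F: no H
  1 × C (aromatic): 1 H
  1 × O (aromatic): no H
  1 × O (charge -1): no H
  Total hydrogens = 17.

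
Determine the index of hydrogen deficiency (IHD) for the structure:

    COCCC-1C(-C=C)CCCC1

Molecular formula from the SMILES: C11H20O.
DoU = (2C + 2 + N − H − X)/2 = (2·11 + 2 + 0 − 20 − 0)/2 = 4/2 = 2.
(Structurally: 1 ring(s) + 1 π bond(s) = 2.)

2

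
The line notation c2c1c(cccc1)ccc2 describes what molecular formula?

Heavy atoms from the SMILES: 10 C.
Implicit hydrogens by atom environment:
  8 × C (aromatic): 1 H each → 8
  2 × C (aromatic): no H
  Total hydrogens = 8.
Molecular formula: C10H8

C10H8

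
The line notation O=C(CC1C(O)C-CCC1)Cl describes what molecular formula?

Heavy atoms from the SMILES: 8 C, 1 Cl, 2 O.
Implicit hydrogens by atom environment:
  5 × C: 2 H each → 10
  2 × C: 1 H each → 2
  1 × C: no H
  1 × Cl: no H
  1 × O: 1 H
  1 × O: no H
  Total hydrogens = 13.
Molecular formula: C8H13ClO2

C8H13ClO2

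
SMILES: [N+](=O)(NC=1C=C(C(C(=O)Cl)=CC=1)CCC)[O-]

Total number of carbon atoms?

The symbol for carbon appears 10 times in the SMILES. (Cl is a single chlorine, not C + l.)

10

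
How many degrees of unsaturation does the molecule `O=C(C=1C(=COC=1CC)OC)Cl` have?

4

Molecular formula from the SMILES: C8H9ClO3.
DoU = (2C + 2 + N − H − X)/2 = (2·8 + 2 + 0 − 9 − 1)/2 = 8/2 = 4.
(Structurally: 1 ring(s) + 3 π bond(s) = 4.)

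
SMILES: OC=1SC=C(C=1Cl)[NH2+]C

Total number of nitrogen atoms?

1

The symbol for nitrogen appears 1 time in the SMILES.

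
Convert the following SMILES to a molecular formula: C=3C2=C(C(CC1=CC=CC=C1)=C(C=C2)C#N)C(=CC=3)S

C18H13NS

Heavy atoms from the SMILES: 18 C, 1 N, 1 S.
Implicit hydrogens by atom environment:
  10 × C (aromatic): 1 H each → 10
  6 × C (aromatic): no H
  1 × C: 2 H
  1 × C: no H
  1 × N: no H
  1 × S: 1 H
  Total hydrogens = 13.
Molecular formula: C18H13NS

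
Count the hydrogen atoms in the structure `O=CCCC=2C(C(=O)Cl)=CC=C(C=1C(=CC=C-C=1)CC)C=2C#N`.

16

Hydrogens are implicit in SMILES; fill each atom to its normal valence:
  6 × C (aromatic): 1 H each → 6
  6 × C (aromatic): no H
  3 × C: 2 H each → 6
  2 × C: no H
  2 × O: no H
  1 × C: 3 H
  1 × C: 1 H
  1 × Cl: no H
  1 × N: no H
  Total hydrogens = 16.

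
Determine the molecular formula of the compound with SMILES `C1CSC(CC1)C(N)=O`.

C6H11NOS

Heavy atoms from the SMILES: 6 C, 1 N, 1 O, 1 S.
Implicit hydrogens by atom environment:
  4 × C: 2 H each → 8
  1 × C: 1 H
  1 × C: no H
  1 × N: 2 H
  1 × O: no H
  1 × S: no H
  Total hydrogens = 11.
Molecular formula: C6H11NOS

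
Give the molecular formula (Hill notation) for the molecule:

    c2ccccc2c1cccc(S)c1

Heavy atoms from the SMILES: 12 C, 1 S.
Implicit hydrogens by atom environment:
  9 × C (aromatic): 1 H each → 9
  3 × C (aromatic): no H
  1 × S: 1 H
  Total hydrogens = 10.
Molecular formula: C12H10S

C12H10S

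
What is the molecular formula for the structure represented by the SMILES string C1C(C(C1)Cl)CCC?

Heavy atoms from the SMILES: 7 C, 1 Cl.
Implicit hydrogens by atom environment:
  4 × C: 2 H each → 8
  2 × C: 1 H each → 2
  1 × C: 3 H
  1 × Cl: no H
  Total hydrogens = 13.
Molecular formula: C7H13Cl

C7H13Cl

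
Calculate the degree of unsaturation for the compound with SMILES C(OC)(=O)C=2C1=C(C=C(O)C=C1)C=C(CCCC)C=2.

8

Molecular formula from the SMILES: C16H18O3.
DoU = (2C + 2 + N − H − X)/2 = (2·16 + 2 + 0 − 18 − 0)/2 = 16/2 = 8.
(Structurally: 2 ring(s) + 6 π bond(s) = 8.)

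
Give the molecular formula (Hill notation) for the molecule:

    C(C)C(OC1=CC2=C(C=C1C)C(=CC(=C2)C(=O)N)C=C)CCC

C20H25NO2

Heavy atoms from the SMILES: 20 C, 1 N, 2 O.
Implicit hydrogens by atom environment:
  6 × C (aromatic): no H
  4 × C: 2 H each → 8
  4 × C (aromatic): 1 H each → 4
  3 × C: 3 H each → 9
  2 × C: 1 H each → 2
  2 × O: no H
  1 × C: no H
  1 × N: 2 H
  Total hydrogens = 25.
Molecular formula: C20H25NO2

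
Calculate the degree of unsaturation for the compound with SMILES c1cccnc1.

4

Molecular formula from the SMILES: C5H5N.
DoU = (2C + 2 + N − H − X)/2 = (2·5 + 2 + 1 − 5 − 0)/2 = 8/2 = 4.
(Structurally: 1 ring(s) + 3 π bond(s) = 4.)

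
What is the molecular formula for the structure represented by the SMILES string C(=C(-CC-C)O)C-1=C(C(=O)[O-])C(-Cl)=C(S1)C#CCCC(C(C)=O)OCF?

Heavy atoms from the SMILES: 18 C, 1 Cl, 1 F, 5 O, 1 S.
Implicit hydrogens by atom environment:
  5 × C: 2 H each → 10
  5 × C: no H
  4 × C (aromatic): no H
  3 × O: no H
  2 × C: 3 H each → 6
  2 × C: 1 H each → 2
  1 × Cl: no H
  1 × F: no H
  1 × O: 1 H
  1 × O (charge -1): no H
  1 × S (aromatic): no H
  Total hydrogens = 19.
Net charge -1.
Molecular formula: C18H19ClFO5S-

C18H19ClFO5S-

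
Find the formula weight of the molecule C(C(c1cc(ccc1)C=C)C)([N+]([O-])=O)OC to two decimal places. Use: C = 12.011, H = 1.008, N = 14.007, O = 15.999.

221.26

Molecular formula: C12H15NO3.
M = 12×12.011 + 15×1.008 + 1×14.007 + 3×15.999 = 221.26 g/mol.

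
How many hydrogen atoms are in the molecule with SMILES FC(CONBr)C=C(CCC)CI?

Hydrogens are implicit in SMILES; fill each atom to its normal valence:
  4 × C: 2 H each → 8
  2 × C: 1 H each → 2
  1 × Br: no H
  1 × C: 3 H
  1 × C: no H
  1 × F: no H
  1 × I: no H
  1 × N: 1 H
  1 × O: no H
  Total hydrogens = 14.

14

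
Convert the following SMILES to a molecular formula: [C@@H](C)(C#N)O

Heavy atoms from the SMILES: 3 C, 1 N, 1 O.
Implicit hydrogens by atom environment:
  1 × C: 3 H
  1 × C: 1 H
  1 × C: no H
  1 × N: no H
  1 × O: 1 H
  Total hydrogens = 5.
Molecular formula: C3H5NO

C3H5NO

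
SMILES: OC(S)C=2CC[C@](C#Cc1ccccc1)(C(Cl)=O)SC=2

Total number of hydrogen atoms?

13

Hydrogens are implicit in SMILES; fill each atom to its normal valence:
  5 × C (aromatic): 1 H each → 5
  5 × C: no H
  2 × C: 2 H each → 4
  2 × C: 1 H each → 2
  1 × C (aromatic): no H
  1 × Cl: no H
  1 × O: 1 H
  1 × O: no H
  1 × S: 1 H
  1 × S: no H
  Total hydrogens = 13.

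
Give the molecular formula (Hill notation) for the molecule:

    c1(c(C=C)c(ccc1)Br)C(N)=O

Heavy atoms from the SMILES: 1 Br, 9 C, 1 N, 1 O.
Implicit hydrogens by atom environment:
  3 × C (aromatic): 1 H each → 3
  3 × C (aromatic): no H
  1 × Br: no H
  1 × C: 2 H
  1 × C: 1 H
  1 × C: no H
  1 × N: 2 H
  1 × O: no H
  Total hydrogens = 8.
Molecular formula: C9H8BrNO

C9H8BrNO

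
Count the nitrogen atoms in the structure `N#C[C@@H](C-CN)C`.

The symbol for nitrogen appears 2 times in the SMILES.

2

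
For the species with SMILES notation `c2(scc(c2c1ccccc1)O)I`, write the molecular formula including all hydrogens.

Heavy atoms from the SMILES: 10 C, 1 I, 1 O, 1 S.
Implicit hydrogens by atom environment:
  6 × C (aromatic): 1 H each → 6
  4 × C (aromatic): no H
  1 × I: no H
  1 × O: 1 H
  1 × S (aromatic): no H
  Total hydrogens = 7.
Molecular formula: C10H7IOS

C10H7IOS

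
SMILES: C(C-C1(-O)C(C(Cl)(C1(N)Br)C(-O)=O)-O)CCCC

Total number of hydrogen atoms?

19

Hydrogens are implicit in SMILES; fill each atom to its normal valence:
  5 × C: 2 H each → 10
  4 × C: no H
  3 × O: 1 H each → 3
  1 × Br: no H
  1 × C: 3 H
  1 × C: 1 H
  1 × Cl: no H
  1 × N: 2 H
  1 × O: no H
  Total hydrogens = 19.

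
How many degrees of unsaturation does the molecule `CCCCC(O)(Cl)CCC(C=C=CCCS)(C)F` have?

Molecular formula from the SMILES: C14H24ClFOS.
DoU = (2C + 2 + N − H − X)/2 = (2·14 + 2 + 0 − 24 − 2)/2 = 4/2 = 2.
(Structurally: 0 ring(s) + 2 π bond(s) = 2.)

2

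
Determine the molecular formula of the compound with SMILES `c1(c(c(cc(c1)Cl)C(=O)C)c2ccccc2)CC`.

Heavy atoms from the SMILES: 16 C, 1 Cl, 1 O.
Implicit hydrogens by atom environment:
  7 × C (aromatic): 1 H each → 7
  5 × C (aromatic): no H
  2 × C: 3 H each → 6
  1 × C: 2 H
  1 × C: no H
  1 × Cl: no H
  1 × O: no H
  Total hydrogens = 15.
Molecular formula: C16H15ClO

C16H15ClO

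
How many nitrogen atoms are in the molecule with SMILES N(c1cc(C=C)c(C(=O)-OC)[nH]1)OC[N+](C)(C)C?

3

The symbol for nitrogen appears 3 times in the SMILES.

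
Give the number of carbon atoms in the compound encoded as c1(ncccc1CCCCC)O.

The symbol for carbon appears 10 times in the SMILES. Lowercase c denotes aromatic carbon and counts toward C.

10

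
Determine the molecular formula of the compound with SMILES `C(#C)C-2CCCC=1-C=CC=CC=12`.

Heavy atoms from the SMILES: 12 C.
Implicit hydrogens by atom environment:
  4 × C (aromatic): 1 H each → 4
  3 × C: 2 H each → 6
  2 × C: 1 H each → 2
  2 × C (aromatic): no H
  1 × C: no H
  Total hydrogens = 12.
Molecular formula: C12H12

C12H12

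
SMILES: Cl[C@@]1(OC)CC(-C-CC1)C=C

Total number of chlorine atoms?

1

The symbol for chlorine appears 1 time in the SMILES.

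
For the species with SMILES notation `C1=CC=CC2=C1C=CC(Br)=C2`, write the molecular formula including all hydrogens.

Heavy atoms from the SMILES: 1 Br, 10 C.
Implicit hydrogens by atom environment:
  7 × C (aromatic): 1 H each → 7
  3 × C (aromatic): no H
  1 × Br: no H
  Total hydrogens = 7.
Molecular formula: C10H7Br

C10H7Br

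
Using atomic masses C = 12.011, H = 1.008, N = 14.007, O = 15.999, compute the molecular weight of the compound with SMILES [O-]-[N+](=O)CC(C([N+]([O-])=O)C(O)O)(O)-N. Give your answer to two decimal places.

211.13

Molecular formula: C4H9N3O7.
M = 4×12.011 + 9×1.008 + 3×14.007 + 7×15.999 = 211.13 g/mol.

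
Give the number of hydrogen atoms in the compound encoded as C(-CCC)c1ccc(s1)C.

14

Hydrogens are implicit in SMILES; fill each atom to its normal valence:
  3 × C: 2 H each → 6
  2 × C: 3 H each → 6
  2 × C (aromatic): 1 H each → 2
  2 × C (aromatic): no H
  1 × S (aromatic): no H
  Total hydrogens = 14.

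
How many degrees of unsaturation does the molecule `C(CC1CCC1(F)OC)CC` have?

Molecular formula from the SMILES: C9H17FO.
DoU = (2C + 2 + N − H − X)/2 = (2·9 + 2 + 0 − 17 − 1)/2 = 2/2 = 1.
(Structurally: 1 ring(s) + 0 π bond(s) = 1.)

1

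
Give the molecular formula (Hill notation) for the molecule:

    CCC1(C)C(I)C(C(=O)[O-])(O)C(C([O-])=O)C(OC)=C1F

Heavy atoms from the SMILES: 12 C, 1 F, 1 I, 6 O.
Implicit hydrogens by atom environment:
  6 × C: no H
  3 × C: 3 H each → 9
  3 × O: no H
  2 × C: 1 H each → 2
  2 × O (charge -1): no H
  1 × C: 2 H
  1 × F: no H
  1 × I: no H
  1 × O: 1 H
  Total hydrogens = 14.
Net charge -2.
Molecular formula: [C12H14FIO6]2-

[C12H14FIO6]2-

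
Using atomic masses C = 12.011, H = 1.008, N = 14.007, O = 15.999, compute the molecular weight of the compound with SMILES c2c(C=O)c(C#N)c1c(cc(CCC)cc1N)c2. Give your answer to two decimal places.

Molecular formula: C15H14N2O.
M = 15×12.011 + 14×1.008 + 2×14.007 + 1×15.999 = 238.29 g/mol.

238.29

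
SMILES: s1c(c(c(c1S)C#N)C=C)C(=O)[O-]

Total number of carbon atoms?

The symbol for carbon appears 8 times in the SMILES. Lowercase c denotes aromatic carbon and counts toward C.

8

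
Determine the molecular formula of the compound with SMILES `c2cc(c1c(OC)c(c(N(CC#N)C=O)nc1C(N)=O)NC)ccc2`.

C17H17N5O3

Heavy atoms from the SMILES: 17 C, 5 N, 3 O.
Implicit hydrogens by atom environment:
  6 × C (aromatic): no H
  5 × C (aromatic): 1 H each → 5
  3 × O: no H
  2 × C: 3 H each → 6
  2 × C: no H
  2 × N: no H
  1 × C: 2 H
  1 × C: 1 H
  1 × N: 2 H
  1 × N: 1 H
  1 × N (aromatic): no H
  Total hydrogens = 17.
Molecular formula: C17H17N5O3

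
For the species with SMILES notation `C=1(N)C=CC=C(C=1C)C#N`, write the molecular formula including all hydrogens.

Heavy atoms from the SMILES: 8 C, 2 N.
Implicit hydrogens by atom environment:
  3 × C (aromatic): 1 H each → 3
  3 × C (aromatic): no H
  1 × C: 3 H
  1 × C: no H
  1 × N: 2 H
  1 × N: no H
  Total hydrogens = 8.
Molecular formula: C8H8N2

C8H8N2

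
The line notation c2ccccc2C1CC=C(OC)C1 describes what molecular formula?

C12H14O

Heavy atoms from the SMILES: 12 C, 1 O.
Implicit hydrogens by atom environment:
  5 × C (aromatic): 1 H each → 5
  2 × C: 2 H each → 4
  2 × C: 1 H each → 2
  1 × C: 3 H
  1 × C: no H
  1 × C (aromatic): no H
  1 × O: no H
  Total hydrogens = 14.
Molecular formula: C12H14O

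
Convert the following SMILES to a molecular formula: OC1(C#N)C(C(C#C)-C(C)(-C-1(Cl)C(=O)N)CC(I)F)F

Heavy atoms from the SMILES: 12 C, 1 Cl, 2 F, 1 I, 2 N, 2 O.
Implicit hydrogens by atom environment:
  6 × C: no H
  4 × C: 1 H each → 4
  2 × F: no H
  1 × C: 3 H
  1 × C: 2 H
  1 × Cl: no H
  1 × I: no H
  1 × N: 2 H
  1 × N: no H
  1 × O: 1 H
  1 × O: no H
  Total hydrogens = 12.
Molecular formula: C12H12ClF2IN2O2

C12H12ClF2IN2O2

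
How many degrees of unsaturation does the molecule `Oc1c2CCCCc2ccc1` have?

5

Molecular formula from the SMILES: C10H12O.
DoU = (2C + 2 + N − H − X)/2 = (2·10 + 2 + 0 − 12 − 0)/2 = 10/2 = 5.
(Structurally: 2 ring(s) + 3 π bond(s) = 5.)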